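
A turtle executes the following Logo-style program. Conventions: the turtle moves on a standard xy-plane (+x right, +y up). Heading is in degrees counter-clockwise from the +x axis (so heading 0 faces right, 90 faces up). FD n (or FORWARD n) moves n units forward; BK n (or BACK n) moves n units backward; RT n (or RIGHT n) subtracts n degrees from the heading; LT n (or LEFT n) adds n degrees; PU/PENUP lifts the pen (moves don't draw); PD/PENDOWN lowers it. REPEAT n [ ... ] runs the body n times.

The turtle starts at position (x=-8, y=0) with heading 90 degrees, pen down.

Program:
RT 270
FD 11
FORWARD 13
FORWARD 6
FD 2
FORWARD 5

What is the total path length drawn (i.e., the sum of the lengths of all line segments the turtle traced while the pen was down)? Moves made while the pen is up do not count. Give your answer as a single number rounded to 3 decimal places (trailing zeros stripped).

Executing turtle program step by step:
Start: pos=(-8,0), heading=90, pen down
RT 270: heading 90 -> 180
FD 11: (-8,0) -> (-19,0) [heading=180, draw]
FD 13: (-19,0) -> (-32,0) [heading=180, draw]
FD 6: (-32,0) -> (-38,0) [heading=180, draw]
FD 2: (-38,0) -> (-40,0) [heading=180, draw]
FD 5: (-40,0) -> (-45,0) [heading=180, draw]
Final: pos=(-45,0), heading=180, 5 segment(s) drawn

Segment lengths:
  seg 1: (-8,0) -> (-19,0), length = 11
  seg 2: (-19,0) -> (-32,0), length = 13
  seg 3: (-32,0) -> (-38,0), length = 6
  seg 4: (-38,0) -> (-40,0), length = 2
  seg 5: (-40,0) -> (-45,0), length = 5
Total = 37

Answer: 37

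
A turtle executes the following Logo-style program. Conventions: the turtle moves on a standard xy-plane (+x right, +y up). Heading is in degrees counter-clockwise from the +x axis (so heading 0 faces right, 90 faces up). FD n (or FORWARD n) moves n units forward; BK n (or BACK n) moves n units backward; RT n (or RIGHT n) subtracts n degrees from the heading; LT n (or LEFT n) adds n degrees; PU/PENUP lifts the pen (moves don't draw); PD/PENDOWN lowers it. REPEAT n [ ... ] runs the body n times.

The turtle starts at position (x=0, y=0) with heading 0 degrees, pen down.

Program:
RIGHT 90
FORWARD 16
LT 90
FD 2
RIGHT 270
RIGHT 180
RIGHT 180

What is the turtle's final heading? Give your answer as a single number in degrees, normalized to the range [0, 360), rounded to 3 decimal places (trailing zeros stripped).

Executing turtle program step by step:
Start: pos=(0,0), heading=0, pen down
RT 90: heading 0 -> 270
FD 16: (0,0) -> (0,-16) [heading=270, draw]
LT 90: heading 270 -> 0
FD 2: (0,-16) -> (2,-16) [heading=0, draw]
RT 270: heading 0 -> 90
RT 180: heading 90 -> 270
RT 180: heading 270 -> 90
Final: pos=(2,-16), heading=90, 2 segment(s) drawn

Answer: 90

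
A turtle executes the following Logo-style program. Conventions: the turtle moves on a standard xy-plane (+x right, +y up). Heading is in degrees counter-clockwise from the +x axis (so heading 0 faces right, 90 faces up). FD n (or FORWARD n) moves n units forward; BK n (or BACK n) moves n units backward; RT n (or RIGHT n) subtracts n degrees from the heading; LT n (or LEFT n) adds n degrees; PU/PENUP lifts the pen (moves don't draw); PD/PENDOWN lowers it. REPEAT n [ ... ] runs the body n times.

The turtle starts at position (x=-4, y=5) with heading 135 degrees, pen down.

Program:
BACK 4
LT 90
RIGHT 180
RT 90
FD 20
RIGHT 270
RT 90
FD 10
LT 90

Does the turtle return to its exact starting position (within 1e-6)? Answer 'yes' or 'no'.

Answer: no

Derivation:
Executing turtle program step by step:
Start: pos=(-4,5), heading=135, pen down
BK 4: (-4,5) -> (-1.172,2.172) [heading=135, draw]
LT 90: heading 135 -> 225
RT 180: heading 225 -> 45
RT 90: heading 45 -> 315
FD 20: (-1.172,2.172) -> (12.971,-11.971) [heading=315, draw]
RT 270: heading 315 -> 45
RT 90: heading 45 -> 315
FD 10: (12.971,-11.971) -> (20.042,-19.042) [heading=315, draw]
LT 90: heading 315 -> 45
Final: pos=(20.042,-19.042), heading=45, 3 segment(s) drawn

Start position: (-4, 5)
Final position: (20.042, -19.042)
Distance = 34; >= 1e-6 -> NOT closed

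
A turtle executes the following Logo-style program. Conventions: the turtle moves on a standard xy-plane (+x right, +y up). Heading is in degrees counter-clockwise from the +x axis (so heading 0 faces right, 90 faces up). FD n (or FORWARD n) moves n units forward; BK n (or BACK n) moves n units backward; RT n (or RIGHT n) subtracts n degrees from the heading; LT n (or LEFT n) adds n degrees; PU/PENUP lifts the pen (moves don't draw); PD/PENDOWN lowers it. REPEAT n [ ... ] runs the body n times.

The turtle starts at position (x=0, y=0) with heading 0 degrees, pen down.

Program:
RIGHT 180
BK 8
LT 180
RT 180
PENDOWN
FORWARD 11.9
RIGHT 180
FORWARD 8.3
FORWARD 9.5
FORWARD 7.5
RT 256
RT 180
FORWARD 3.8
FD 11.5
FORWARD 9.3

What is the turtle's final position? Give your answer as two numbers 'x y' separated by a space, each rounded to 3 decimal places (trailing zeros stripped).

Executing turtle program step by step:
Start: pos=(0,0), heading=0, pen down
RT 180: heading 0 -> 180
BK 8: (0,0) -> (8,0) [heading=180, draw]
LT 180: heading 180 -> 0
RT 180: heading 0 -> 180
PD: pen down
FD 11.9: (8,0) -> (-3.9,0) [heading=180, draw]
RT 180: heading 180 -> 0
FD 8.3: (-3.9,0) -> (4.4,0) [heading=0, draw]
FD 9.5: (4.4,0) -> (13.9,0) [heading=0, draw]
FD 7.5: (13.9,0) -> (21.4,0) [heading=0, draw]
RT 256: heading 0 -> 104
RT 180: heading 104 -> 284
FD 3.8: (21.4,0) -> (22.319,-3.687) [heading=284, draw]
FD 11.5: (22.319,-3.687) -> (25.101,-14.846) [heading=284, draw]
FD 9.3: (25.101,-14.846) -> (27.351,-23.869) [heading=284, draw]
Final: pos=(27.351,-23.869), heading=284, 8 segment(s) drawn

Answer: 27.351 -23.869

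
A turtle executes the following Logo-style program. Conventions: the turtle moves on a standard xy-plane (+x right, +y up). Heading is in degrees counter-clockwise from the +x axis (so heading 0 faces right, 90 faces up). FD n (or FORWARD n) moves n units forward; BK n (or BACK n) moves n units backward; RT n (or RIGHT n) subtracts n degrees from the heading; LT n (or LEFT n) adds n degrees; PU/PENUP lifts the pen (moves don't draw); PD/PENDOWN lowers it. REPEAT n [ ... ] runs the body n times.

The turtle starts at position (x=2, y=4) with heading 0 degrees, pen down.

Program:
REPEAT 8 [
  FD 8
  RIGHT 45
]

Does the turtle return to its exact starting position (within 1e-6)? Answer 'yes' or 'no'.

Executing turtle program step by step:
Start: pos=(2,4), heading=0, pen down
REPEAT 8 [
  -- iteration 1/8 --
  FD 8: (2,4) -> (10,4) [heading=0, draw]
  RT 45: heading 0 -> 315
  -- iteration 2/8 --
  FD 8: (10,4) -> (15.657,-1.657) [heading=315, draw]
  RT 45: heading 315 -> 270
  -- iteration 3/8 --
  FD 8: (15.657,-1.657) -> (15.657,-9.657) [heading=270, draw]
  RT 45: heading 270 -> 225
  -- iteration 4/8 --
  FD 8: (15.657,-9.657) -> (10,-15.314) [heading=225, draw]
  RT 45: heading 225 -> 180
  -- iteration 5/8 --
  FD 8: (10,-15.314) -> (2,-15.314) [heading=180, draw]
  RT 45: heading 180 -> 135
  -- iteration 6/8 --
  FD 8: (2,-15.314) -> (-3.657,-9.657) [heading=135, draw]
  RT 45: heading 135 -> 90
  -- iteration 7/8 --
  FD 8: (-3.657,-9.657) -> (-3.657,-1.657) [heading=90, draw]
  RT 45: heading 90 -> 45
  -- iteration 8/8 --
  FD 8: (-3.657,-1.657) -> (2,4) [heading=45, draw]
  RT 45: heading 45 -> 0
]
Final: pos=(2,4), heading=0, 8 segment(s) drawn

Start position: (2, 4)
Final position: (2, 4)
Distance = 0; < 1e-6 -> CLOSED

Answer: yes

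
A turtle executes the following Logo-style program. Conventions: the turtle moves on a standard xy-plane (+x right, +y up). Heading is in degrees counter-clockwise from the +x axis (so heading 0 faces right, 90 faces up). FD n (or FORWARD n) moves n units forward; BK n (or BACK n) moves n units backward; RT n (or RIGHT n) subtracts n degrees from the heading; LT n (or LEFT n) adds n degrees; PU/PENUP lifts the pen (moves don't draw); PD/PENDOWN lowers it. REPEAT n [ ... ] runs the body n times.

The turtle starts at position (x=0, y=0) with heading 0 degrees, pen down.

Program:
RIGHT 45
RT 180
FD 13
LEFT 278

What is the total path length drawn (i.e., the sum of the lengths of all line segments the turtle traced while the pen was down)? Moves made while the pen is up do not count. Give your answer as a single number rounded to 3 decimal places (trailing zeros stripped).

Executing turtle program step by step:
Start: pos=(0,0), heading=0, pen down
RT 45: heading 0 -> 315
RT 180: heading 315 -> 135
FD 13: (0,0) -> (-9.192,9.192) [heading=135, draw]
LT 278: heading 135 -> 53
Final: pos=(-9.192,9.192), heading=53, 1 segment(s) drawn

Segment lengths:
  seg 1: (0,0) -> (-9.192,9.192), length = 13
Total = 13

Answer: 13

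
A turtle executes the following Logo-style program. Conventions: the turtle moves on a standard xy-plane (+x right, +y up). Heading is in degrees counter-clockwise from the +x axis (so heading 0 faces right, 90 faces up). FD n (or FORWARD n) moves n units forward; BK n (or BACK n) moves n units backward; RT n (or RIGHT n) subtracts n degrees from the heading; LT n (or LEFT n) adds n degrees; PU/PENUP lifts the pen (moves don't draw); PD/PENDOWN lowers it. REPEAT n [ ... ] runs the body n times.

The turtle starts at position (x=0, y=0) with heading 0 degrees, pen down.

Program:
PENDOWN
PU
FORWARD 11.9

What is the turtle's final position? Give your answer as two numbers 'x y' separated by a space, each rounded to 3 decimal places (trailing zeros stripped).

Executing turtle program step by step:
Start: pos=(0,0), heading=0, pen down
PD: pen down
PU: pen up
FD 11.9: (0,0) -> (11.9,0) [heading=0, move]
Final: pos=(11.9,0), heading=0, 0 segment(s) drawn

Answer: 11.9 0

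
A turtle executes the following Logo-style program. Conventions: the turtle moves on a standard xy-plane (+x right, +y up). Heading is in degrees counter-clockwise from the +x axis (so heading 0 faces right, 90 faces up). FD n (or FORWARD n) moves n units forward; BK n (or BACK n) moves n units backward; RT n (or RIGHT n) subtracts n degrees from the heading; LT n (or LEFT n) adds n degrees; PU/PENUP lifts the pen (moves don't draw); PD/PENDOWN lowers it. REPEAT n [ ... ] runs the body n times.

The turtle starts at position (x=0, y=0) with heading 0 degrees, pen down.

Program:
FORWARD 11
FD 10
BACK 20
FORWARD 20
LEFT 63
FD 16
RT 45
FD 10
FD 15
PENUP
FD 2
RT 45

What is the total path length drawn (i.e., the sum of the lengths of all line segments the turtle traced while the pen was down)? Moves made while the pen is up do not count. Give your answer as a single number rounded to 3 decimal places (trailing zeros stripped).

Executing turtle program step by step:
Start: pos=(0,0), heading=0, pen down
FD 11: (0,0) -> (11,0) [heading=0, draw]
FD 10: (11,0) -> (21,0) [heading=0, draw]
BK 20: (21,0) -> (1,0) [heading=0, draw]
FD 20: (1,0) -> (21,0) [heading=0, draw]
LT 63: heading 0 -> 63
FD 16: (21,0) -> (28.264,14.256) [heading=63, draw]
RT 45: heading 63 -> 18
FD 10: (28.264,14.256) -> (37.774,17.346) [heading=18, draw]
FD 15: (37.774,17.346) -> (52.04,21.982) [heading=18, draw]
PU: pen up
FD 2: (52.04,21.982) -> (53.942,22.6) [heading=18, move]
RT 45: heading 18 -> 333
Final: pos=(53.942,22.6), heading=333, 7 segment(s) drawn

Segment lengths:
  seg 1: (0,0) -> (11,0), length = 11
  seg 2: (11,0) -> (21,0), length = 10
  seg 3: (21,0) -> (1,0), length = 20
  seg 4: (1,0) -> (21,0), length = 20
  seg 5: (21,0) -> (28.264,14.256), length = 16
  seg 6: (28.264,14.256) -> (37.774,17.346), length = 10
  seg 7: (37.774,17.346) -> (52.04,21.982), length = 15
Total = 102

Answer: 102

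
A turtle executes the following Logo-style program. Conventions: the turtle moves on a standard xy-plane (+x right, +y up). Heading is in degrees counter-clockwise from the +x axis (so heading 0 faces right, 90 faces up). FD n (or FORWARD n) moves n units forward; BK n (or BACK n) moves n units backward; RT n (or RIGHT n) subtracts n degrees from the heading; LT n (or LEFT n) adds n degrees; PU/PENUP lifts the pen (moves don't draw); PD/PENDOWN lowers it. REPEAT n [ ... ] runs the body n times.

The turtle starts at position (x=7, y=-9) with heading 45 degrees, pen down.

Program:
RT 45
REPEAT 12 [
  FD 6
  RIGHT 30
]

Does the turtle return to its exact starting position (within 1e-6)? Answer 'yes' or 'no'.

Executing turtle program step by step:
Start: pos=(7,-9), heading=45, pen down
RT 45: heading 45 -> 0
REPEAT 12 [
  -- iteration 1/12 --
  FD 6: (7,-9) -> (13,-9) [heading=0, draw]
  RT 30: heading 0 -> 330
  -- iteration 2/12 --
  FD 6: (13,-9) -> (18.196,-12) [heading=330, draw]
  RT 30: heading 330 -> 300
  -- iteration 3/12 --
  FD 6: (18.196,-12) -> (21.196,-17.196) [heading=300, draw]
  RT 30: heading 300 -> 270
  -- iteration 4/12 --
  FD 6: (21.196,-17.196) -> (21.196,-23.196) [heading=270, draw]
  RT 30: heading 270 -> 240
  -- iteration 5/12 --
  FD 6: (21.196,-23.196) -> (18.196,-28.392) [heading=240, draw]
  RT 30: heading 240 -> 210
  -- iteration 6/12 --
  FD 6: (18.196,-28.392) -> (13,-31.392) [heading=210, draw]
  RT 30: heading 210 -> 180
  -- iteration 7/12 --
  FD 6: (13,-31.392) -> (7,-31.392) [heading=180, draw]
  RT 30: heading 180 -> 150
  -- iteration 8/12 --
  FD 6: (7,-31.392) -> (1.804,-28.392) [heading=150, draw]
  RT 30: heading 150 -> 120
  -- iteration 9/12 --
  FD 6: (1.804,-28.392) -> (-1.196,-23.196) [heading=120, draw]
  RT 30: heading 120 -> 90
  -- iteration 10/12 --
  FD 6: (-1.196,-23.196) -> (-1.196,-17.196) [heading=90, draw]
  RT 30: heading 90 -> 60
  -- iteration 11/12 --
  FD 6: (-1.196,-17.196) -> (1.804,-12) [heading=60, draw]
  RT 30: heading 60 -> 30
  -- iteration 12/12 --
  FD 6: (1.804,-12) -> (7,-9) [heading=30, draw]
  RT 30: heading 30 -> 0
]
Final: pos=(7,-9), heading=0, 12 segment(s) drawn

Start position: (7, -9)
Final position: (7, -9)
Distance = 0; < 1e-6 -> CLOSED

Answer: yes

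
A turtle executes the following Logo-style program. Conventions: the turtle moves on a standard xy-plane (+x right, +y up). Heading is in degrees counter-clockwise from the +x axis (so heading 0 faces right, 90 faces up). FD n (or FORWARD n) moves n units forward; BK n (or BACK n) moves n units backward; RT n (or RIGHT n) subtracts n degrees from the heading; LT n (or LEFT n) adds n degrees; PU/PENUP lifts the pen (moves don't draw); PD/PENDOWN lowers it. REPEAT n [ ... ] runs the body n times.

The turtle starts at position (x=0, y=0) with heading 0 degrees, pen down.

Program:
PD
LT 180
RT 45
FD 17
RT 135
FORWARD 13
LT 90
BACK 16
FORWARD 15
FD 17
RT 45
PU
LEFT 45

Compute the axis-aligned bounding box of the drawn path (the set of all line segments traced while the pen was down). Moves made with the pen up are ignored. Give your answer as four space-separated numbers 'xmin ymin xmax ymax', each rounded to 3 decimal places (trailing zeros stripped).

Answer: -12.021 -3.979 0.979 28.021

Derivation:
Executing turtle program step by step:
Start: pos=(0,0), heading=0, pen down
PD: pen down
LT 180: heading 0 -> 180
RT 45: heading 180 -> 135
FD 17: (0,0) -> (-12.021,12.021) [heading=135, draw]
RT 135: heading 135 -> 0
FD 13: (-12.021,12.021) -> (0.979,12.021) [heading=0, draw]
LT 90: heading 0 -> 90
BK 16: (0.979,12.021) -> (0.979,-3.979) [heading=90, draw]
FD 15: (0.979,-3.979) -> (0.979,11.021) [heading=90, draw]
FD 17: (0.979,11.021) -> (0.979,28.021) [heading=90, draw]
RT 45: heading 90 -> 45
PU: pen up
LT 45: heading 45 -> 90
Final: pos=(0.979,28.021), heading=90, 5 segment(s) drawn

Segment endpoints: x in {-12.021, 0, 0.979, 0.979, 0.979, 0.979}, y in {-3.979, 0, 11.021, 12.021, 28.021}
xmin=-12.021, ymin=-3.979, xmax=0.979, ymax=28.021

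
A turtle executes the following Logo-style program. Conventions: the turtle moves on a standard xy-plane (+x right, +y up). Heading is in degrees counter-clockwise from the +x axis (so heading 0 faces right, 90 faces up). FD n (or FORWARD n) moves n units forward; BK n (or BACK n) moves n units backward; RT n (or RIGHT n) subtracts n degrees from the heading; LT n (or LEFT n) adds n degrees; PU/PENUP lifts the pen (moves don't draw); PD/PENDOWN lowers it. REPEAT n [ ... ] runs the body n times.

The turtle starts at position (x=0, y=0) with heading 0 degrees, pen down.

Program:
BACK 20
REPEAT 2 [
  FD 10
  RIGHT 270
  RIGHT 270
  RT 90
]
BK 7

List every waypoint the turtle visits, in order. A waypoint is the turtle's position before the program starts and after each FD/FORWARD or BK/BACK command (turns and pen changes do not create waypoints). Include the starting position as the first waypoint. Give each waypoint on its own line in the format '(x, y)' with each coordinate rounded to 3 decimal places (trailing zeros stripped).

Answer: (0, 0)
(-20, 0)
(-10, 0)
(-10, 10)
(-3, 10)

Derivation:
Executing turtle program step by step:
Start: pos=(0,0), heading=0, pen down
BK 20: (0,0) -> (-20,0) [heading=0, draw]
REPEAT 2 [
  -- iteration 1/2 --
  FD 10: (-20,0) -> (-10,0) [heading=0, draw]
  RT 270: heading 0 -> 90
  RT 270: heading 90 -> 180
  RT 90: heading 180 -> 90
  -- iteration 2/2 --
  FD 10: (-10,0) -> (-10,10) [heading=90, draw]
  RT 270: heading 90 -> 180
  RT 270: heading 180 -> 270
  RT 90: heading 270 -> 180
]
BK 7: (-10,10) -> (-3,10) [heading=180, draw]
Final: pos=(-3,10), heading=180, 4 segment(s) drawn
Waypoints (5 total):
(0, 0)
(-20, 0)
(-10, 0)
(-10, 10)
(-3, 10)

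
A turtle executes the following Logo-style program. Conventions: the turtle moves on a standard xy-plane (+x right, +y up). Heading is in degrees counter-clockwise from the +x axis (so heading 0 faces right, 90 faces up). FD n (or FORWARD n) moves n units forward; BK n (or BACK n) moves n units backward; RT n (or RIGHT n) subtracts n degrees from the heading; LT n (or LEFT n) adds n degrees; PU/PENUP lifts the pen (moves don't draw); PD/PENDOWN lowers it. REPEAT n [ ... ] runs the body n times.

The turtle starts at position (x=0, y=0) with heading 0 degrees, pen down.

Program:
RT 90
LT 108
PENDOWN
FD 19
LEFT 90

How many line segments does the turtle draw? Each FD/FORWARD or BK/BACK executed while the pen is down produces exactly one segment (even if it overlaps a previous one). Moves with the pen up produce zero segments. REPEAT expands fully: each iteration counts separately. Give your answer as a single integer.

Executing turtle program step by step:
Start: pos=(0,0), heading=0, pen down
RT 90: heading 0 -> 270
LT 108: heading 270 -> 18
PD: pen down
FD 19: (0,0) -> (18.07,5.871) [heading=18, draw]
LT 90: heading 18 -> 108
Final: pos=(18.07,5.871), heading=108, 1 segment(s) drawn
Segments drawn: 1

Answer: 1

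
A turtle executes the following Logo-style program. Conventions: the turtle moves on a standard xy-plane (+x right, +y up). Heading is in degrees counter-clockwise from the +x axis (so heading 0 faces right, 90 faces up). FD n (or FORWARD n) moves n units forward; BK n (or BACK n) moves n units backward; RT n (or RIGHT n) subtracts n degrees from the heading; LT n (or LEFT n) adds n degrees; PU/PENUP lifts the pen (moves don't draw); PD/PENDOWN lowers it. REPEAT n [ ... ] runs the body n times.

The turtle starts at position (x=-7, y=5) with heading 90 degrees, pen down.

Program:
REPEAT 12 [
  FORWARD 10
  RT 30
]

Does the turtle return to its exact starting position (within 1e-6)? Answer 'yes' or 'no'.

Answer: yes

Derivation:
Executing turtle program step by step:
Start: pos=(-7,5), heading=90, pen down
REPEAT 12 [
  -- iteration 1/12 --
  FD 10: (-7,5) -> (-7,15) [heading=90, draw]
  RT 30: heading 90 -> 60
  -- iteration 2/12 --
  FD 10: (-7,15) -> (-2,23.66) [heading=60, draw]
  RT 30: heading 60 -> 30
  -- iteration 3/12 --
  FD 10: (-2,23.66) -> (6.66,28.66) [heading=30, draw]
  RT 30: heading 30 -> 0
  -- iteration 4/12 --
  FD 10: (6.66,28.66) -> (16.66,28.66) [heading=0, draw]
  RT 30: heading 0 -> 330
  -- iteration 5/12 --
  FD 10: (16.66,28.66) -> (25.321,23.66) [heading=330, draw]
  RT 30: heading 330 -> 300
  -- iteration 6/12 --
  FD 10: (25.321,23.66) -> (30.321,15) [heading=300, draw]
  RT 30: heading 300 -> 270
  -- iteration 7/12 --
  FD 10: (30.321,15) -> (30.321,5) [heading=270, draw]
  RT 30: heading 270 -> 240
  -- iteration 8/12 --
  FD 10: (30.321,5) -> (25.321,-3.66) [heading=240, draw]
  RT 30: heading 240 -> 210
  -- iteration 9/12 --
  FD 10: (25.321,-3.66) -> (16.66,-8.66) [heading=210, draw]
  RT 30: heading 210 -> 180
  -- iteration 10/12 --
  FD 10: (16.66,-8.66) -> (6.66,-8.66) [heading=180, draw]
  RT 30: heading 180 -> 150
  -- iteration 11/12 --
  FD 10: (6.66,-8.66) -> (-2,-3.66) [heading=150, draw]
  RT 30: heading 150 -> 120
  -- iteration 12/12 --
  FD 10: (-2,-3.66) -> (-7,5) [heading=120, draw]
  RT 30: heading 120 -> 90
]
Final: pos=(-7,5), heading=90, 12 segment(s) drawn

Start position: (-7, 5)
Final position: (-7, 5)
Distance = 0; < 1e-6 -> CLOSED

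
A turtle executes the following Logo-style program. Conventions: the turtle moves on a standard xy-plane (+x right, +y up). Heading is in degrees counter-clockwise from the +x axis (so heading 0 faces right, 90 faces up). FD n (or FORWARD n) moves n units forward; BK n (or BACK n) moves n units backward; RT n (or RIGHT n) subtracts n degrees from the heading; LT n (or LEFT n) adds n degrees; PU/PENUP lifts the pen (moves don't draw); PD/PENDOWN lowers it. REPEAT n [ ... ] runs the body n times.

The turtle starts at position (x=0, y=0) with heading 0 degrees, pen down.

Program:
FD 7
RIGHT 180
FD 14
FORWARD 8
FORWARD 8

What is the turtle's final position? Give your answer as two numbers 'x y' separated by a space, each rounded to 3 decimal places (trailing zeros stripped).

Answer: -23 0

Derivation:
Executing turtle program step by step:
Start: pos=(0,0), heading=0, pen down
FD 7: (0,0) -> (7,0) [heading=0, draw]
RT 180: heading 0 -> 180
FD 14: (7,0) -> (-7,0) [heading=180, draw]
FD 8: (-7,0) -> (-15,0) [heading=180, draw]
FD 8: (-15,0) -> (-23,0) [heading=180, draw]
Final: pos=(-23,0), heading=180, 4 segment(s) drawn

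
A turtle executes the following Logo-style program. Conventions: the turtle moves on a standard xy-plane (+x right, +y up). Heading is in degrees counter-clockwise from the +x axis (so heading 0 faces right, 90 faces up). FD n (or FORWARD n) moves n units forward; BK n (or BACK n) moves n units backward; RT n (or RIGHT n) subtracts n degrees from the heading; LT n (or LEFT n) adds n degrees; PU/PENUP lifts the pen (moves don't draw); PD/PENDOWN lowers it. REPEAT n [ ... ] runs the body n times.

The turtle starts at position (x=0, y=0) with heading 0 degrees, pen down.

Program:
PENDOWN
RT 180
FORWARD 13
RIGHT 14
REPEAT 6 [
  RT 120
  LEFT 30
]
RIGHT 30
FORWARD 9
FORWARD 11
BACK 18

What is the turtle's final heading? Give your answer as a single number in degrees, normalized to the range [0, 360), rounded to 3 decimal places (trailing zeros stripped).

Executing turtle program step by step:
Start: pos=(0,0), heading=0, pen down
PD: pen down
RT 180: heading 0 -> 180
FD 13: (0,0) -> (-13,0) [heading=180, draw]
RT 14: heading 180 -> 166
REPEAT 6 [
  -- iteration 1/6 --
  RT 120: heading 166 -> 46
  LT 30: heading 46 -> 76
  -- iteration 2/6 --
  RT 120: heading 76 -> 316
  LT 30: heading 316 -> 346
  -- iteration 3/6 --
  RT 120: heading 346 -> 226
  LT 30: heading 226 -> 256
  -- iteration 4/6 --
  RT 120: heading 256 -> 136
  LT 30: heading 136 -> 166
  -- iteration 5/6 --
  RT 120: heading 166 -> 46
  LT 30: heading 46 -> 76
  -- iteration 6/6 --
  RT 120: heading 76 -> 316
  LT 30: heading 316 -> 346
]
RT 30: heading 346 -> 316
FD 9: (-13,0) -> (-6.526,-6.252) [heading=316, draw]
FD 11: (-6.526,-6.252) -> (1.387,-13.893) [heading=316, draw]
BK 18: (1.387,-13.893) -> (-11.561,-1.389) [heading=316, draw]
Final: pos=(-11.561,-1.389), heading=316, 4 segment(s) drawn

Answer: 316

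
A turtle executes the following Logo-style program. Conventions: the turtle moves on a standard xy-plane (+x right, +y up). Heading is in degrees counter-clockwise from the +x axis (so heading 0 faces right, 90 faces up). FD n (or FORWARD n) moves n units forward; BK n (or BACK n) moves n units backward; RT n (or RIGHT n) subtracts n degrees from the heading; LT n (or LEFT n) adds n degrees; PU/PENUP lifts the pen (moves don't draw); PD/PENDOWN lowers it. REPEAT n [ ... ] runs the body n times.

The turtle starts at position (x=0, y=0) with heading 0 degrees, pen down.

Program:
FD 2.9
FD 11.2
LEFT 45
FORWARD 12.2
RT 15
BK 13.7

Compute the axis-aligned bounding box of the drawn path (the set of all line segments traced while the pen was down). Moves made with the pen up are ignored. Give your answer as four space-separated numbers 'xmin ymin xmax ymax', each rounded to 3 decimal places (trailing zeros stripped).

Executing turtle program step by step:
Start: pos=(0,0), heading=0, pen down
FD 2.9: (0,0) -> (2.9,0) [heading=0, draw]
FD 11.2: (2.9,0) -> (14.1,0) [heading=0, draw]
LT 45: heading 0 -> 45
FD 12.2: (14.1,0) -> (22.727,8.627) [heading=45, draw]
RT 15: heading 45 -> 30
BK 13.7: (22.727,8.627) -> (10.862,1.777) [heading=30, draw]
Final: pos=(10.862,1.777), heading=30, 4 segment(s) drawn

Segment endpoints: x in {0, 2.9, 10.862, 14.1, 22.727}, y in {0, 1.777, 8.627}
xmin=0, ymin=0, xmax=22.727, ymax=8.627

Answer: 0 0 22.727 8.627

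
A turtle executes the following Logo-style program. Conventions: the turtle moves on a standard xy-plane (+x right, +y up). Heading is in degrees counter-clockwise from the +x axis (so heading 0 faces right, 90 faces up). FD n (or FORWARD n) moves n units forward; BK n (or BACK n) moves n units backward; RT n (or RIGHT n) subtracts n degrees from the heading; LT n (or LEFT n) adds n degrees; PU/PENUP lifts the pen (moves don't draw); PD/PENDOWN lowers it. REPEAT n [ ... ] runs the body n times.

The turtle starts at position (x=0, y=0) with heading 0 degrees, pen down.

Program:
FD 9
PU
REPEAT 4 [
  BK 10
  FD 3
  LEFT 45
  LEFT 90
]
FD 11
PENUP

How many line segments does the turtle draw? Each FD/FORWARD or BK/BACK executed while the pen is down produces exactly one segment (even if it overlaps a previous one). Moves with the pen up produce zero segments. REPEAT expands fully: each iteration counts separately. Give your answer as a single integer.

Answer: 1

Derivation:
Executing turtle program step by step:
Start: pos=(0,0), heading=0, pen down
FD 9: (0,0) -> (9,0) [heading=0, draw]
PU: pen up
REPEAT 4 [
  -- iteration 1/4 --
  BK 10: (9,0) -> (-1,0) [heading=0, move]
  FD 3: (-1,0) -> (2,0) [heading=0, move]
  LT 45: heading 0 -> 45
  LT 90: heading 45 -> 135
  -- iteration 2/4 --
  BK 10: (2,0) -> (9.071,-7.071) [heading=135, move]
  FD 3: (9.071,-7.071) -> (6.95,-4.95) [heading=135, move]
  LT 45: heading 135 -> 180
  LT 90: heading 180 -> 270
  -- iteration 3/4 --
  BK 10: (6.95,-4.95) -> (6.95,5.05) [heading=270, move]
  FD 3: (6.95,5.05) -> (6.95,2.05) [heading=270, move]
  LT 45: heading 270 -> 315
  LT 90: heading 315 -> 45
  -- iteration 4/4 --
  BK 10: (6.95,2.05) -> (-0.121,-5.021) [heading=45, move]
  FD 3: (-0.121,-5.021) -> (2,-2.899) [heading=45, move]
  LT 45: heading 45 -> 90
  LT 90: heading 90 -> 180
]
FD 11: (2,-2.899) -> (-9,-2.899) [heading=180, move]
PU: pen up
Final: pos=(-9,-2.899), heading=180, 1 segment(s) drawn
Segments drawn: 1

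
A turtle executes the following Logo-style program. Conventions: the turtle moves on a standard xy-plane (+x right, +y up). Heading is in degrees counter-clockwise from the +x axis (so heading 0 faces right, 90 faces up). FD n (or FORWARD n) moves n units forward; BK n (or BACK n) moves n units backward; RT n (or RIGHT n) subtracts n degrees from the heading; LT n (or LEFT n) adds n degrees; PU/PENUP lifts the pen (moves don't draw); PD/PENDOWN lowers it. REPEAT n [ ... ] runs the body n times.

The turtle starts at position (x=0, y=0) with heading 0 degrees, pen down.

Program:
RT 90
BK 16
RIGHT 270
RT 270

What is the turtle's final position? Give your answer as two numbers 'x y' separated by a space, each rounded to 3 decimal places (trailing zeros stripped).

Answer: 0 16

Derivation:
Executing turtle program step by step:
Start: pos=(0,0), heading=0, pen down
RT 90: heading 0 -> 270
BK 16: (0,0) -> (0,16) [heading=270, draw]
RT 270: heading 270 -> 0
RT 270: heading 0 -> 90
Final: pos=(0,16), heading=90, 1 segment(s) drawn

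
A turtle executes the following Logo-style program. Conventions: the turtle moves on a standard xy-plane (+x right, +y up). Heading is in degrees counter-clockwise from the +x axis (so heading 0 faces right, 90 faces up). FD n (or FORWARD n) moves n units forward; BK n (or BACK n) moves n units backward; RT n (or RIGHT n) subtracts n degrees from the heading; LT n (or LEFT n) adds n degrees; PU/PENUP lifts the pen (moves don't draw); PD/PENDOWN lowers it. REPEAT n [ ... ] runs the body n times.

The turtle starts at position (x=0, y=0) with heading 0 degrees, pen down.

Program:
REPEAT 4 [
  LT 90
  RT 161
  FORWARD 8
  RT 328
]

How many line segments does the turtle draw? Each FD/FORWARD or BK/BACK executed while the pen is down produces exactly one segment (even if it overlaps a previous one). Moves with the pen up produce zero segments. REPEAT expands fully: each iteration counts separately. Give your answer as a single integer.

Executing turtle program step by step:
Start: pos=(0,0), heading=0, pen down
REPEAT 4 [
  -- iteration 1/4 --
  LT 90: heading 0 -> 90
  RT 161: heading 90 -> 289
  FD 8: (0,0) -> (2.605,-7.564) [heading=289, draw]
  RT 328: heading 289 -> 321
  -- iteration 2/4 --
  LT 90: heading 321 -> 51
  RT 161: heading 51 -> 250
  FD 8: (2.605,-7.564) -> (-0.132,-15.082) [heading=250, draw]
  RT 328: heading 250 -> 282
  -- iteration 3/4 --
  LT 90: heading 282 -> 12
  RT 161: heading 12 -> 211
  FD 8: (-0.132,-15.082) -> (-6.989,-19.202) [heading=211, draw]
  RT 328: heading 211 -> 243
  -- iteration 4/4 --
  LT 90: heading 243 -> 333
  RT 161: heading 333 -> 172
  FD 8: (-6.989,-19.202) -> (-14.911,-18.089) [heading=172, draw]
  RT 328: heading 172 -> 204
]
Final: pos=(-14.911,-18.089), heading=204, 4 segment(s) drawn
Segments drawn: 4

Answer: 4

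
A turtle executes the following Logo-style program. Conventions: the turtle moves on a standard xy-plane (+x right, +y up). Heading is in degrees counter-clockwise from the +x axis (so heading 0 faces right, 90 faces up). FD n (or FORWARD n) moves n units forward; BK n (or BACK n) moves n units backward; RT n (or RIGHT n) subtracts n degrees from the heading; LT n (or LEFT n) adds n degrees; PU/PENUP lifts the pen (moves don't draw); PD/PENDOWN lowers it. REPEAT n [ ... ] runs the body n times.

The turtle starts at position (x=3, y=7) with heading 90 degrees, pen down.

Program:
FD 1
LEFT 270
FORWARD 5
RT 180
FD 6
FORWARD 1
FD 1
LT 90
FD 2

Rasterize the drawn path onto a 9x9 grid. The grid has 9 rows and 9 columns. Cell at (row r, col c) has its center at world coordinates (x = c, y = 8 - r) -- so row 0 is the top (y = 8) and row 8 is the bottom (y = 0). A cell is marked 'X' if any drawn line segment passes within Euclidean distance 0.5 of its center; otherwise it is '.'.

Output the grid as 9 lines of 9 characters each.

Segment 0: (3,7) -> (3,8)
Segment 1: (3,8) -> (8,8)
Segment 2: (8,8) -> (2,8)
Segment 3: (2,8) -> (1,8)
Segment 4: (1,8) -> (0,8)
Segment 5: (0,8) -> (-0,6)

Answer: XXXXXXXXX
X..X.....
X........
.........
.........
.........
.........
.........
.........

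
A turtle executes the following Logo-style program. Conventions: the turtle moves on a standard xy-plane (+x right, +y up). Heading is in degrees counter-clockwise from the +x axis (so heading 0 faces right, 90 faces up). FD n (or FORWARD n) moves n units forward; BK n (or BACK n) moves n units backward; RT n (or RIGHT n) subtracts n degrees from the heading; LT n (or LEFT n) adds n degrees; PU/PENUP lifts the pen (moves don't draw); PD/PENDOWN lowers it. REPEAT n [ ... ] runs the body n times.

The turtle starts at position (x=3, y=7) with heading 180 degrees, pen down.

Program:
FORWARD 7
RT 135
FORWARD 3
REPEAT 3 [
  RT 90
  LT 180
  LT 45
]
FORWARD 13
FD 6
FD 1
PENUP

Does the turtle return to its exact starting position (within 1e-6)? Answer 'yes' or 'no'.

Answer: no

Derivation:
Executing turtle program step by step:
Start: pos=(3,7), heading=180, pen down
FD 7: (3,7) -> (-4,7) [heading=180, draw]
RT 135: heading 180 -> 45
FD 3: (-4,7) -> (-1.879,9.121) [heading=45, draw]
REPEAT 3 [
  -- iteration 1/3 --
  RT 90: heading 45 -> 315
  LT 180: heading 315 -> 135
  LT 45: heading 135 -> 180
  -- iteration 2/3 --
  RT 90: heading 180 -> 90
  LT 180: heading 90 -> 270
  LT 45: heading 270 -> 315
  -- iteration 3/3 --
  RT 90: heading 315 -> 225
  LT 180: heading 225 -> 45
  LT 45: heading 45 -> 90
]
FD 13: (-1.879,9.121) -> (-1.879,22.121) [heading=90, draw]
FD 6: (-1.879,22.121) -> (-1.879,28.121) [heading=90, draw]
FD 1: (-1.879,28.121) -> (-1.879,29.121) [heading=90, draw]
PU: pen up
Final: pos=(-1.879,29.121), heading=90, 5 segment(s) drawn

Start position: (3, 7)
Final position: (-1.879, 29.121)
Distance = 22.653; >= 1e-6 -> NOT closed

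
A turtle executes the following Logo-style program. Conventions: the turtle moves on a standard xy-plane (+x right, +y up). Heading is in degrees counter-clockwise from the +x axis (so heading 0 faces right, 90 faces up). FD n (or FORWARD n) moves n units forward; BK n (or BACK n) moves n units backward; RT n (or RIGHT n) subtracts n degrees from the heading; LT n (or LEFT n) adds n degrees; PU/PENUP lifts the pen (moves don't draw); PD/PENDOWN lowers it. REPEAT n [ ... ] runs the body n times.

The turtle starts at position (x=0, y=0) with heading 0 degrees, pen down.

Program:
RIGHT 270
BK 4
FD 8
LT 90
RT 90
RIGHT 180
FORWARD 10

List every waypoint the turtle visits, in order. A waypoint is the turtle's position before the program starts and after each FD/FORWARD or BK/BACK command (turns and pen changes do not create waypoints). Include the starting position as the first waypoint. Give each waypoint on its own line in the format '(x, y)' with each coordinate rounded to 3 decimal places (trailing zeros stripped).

Executing turtle program step by step:
Start: pos=(0,0), heading=0, pen down
RT 270: heading 0 -> 90
BK 4: (0,0) -> (0,-4) [heading=90, draw]
FD 8: (0,-4) -> (0,4) [heading=90, draw]
LT 90: heading 90 -> 180
RT 90: heading 180 -> 90
RT 180: heading 90 -> 270
FD 10: (0,4) -> (0,-6) [heading=270, draw]
Final: pos=(0,-6), heading=270, 3 segment(s) drawn
Waypoints (4 total):
(0, 0)
(0, -4)
(0, 4)
(0, -6)

Answer: (0, 0)
(0, -4)
(0, 4)
(0, -6)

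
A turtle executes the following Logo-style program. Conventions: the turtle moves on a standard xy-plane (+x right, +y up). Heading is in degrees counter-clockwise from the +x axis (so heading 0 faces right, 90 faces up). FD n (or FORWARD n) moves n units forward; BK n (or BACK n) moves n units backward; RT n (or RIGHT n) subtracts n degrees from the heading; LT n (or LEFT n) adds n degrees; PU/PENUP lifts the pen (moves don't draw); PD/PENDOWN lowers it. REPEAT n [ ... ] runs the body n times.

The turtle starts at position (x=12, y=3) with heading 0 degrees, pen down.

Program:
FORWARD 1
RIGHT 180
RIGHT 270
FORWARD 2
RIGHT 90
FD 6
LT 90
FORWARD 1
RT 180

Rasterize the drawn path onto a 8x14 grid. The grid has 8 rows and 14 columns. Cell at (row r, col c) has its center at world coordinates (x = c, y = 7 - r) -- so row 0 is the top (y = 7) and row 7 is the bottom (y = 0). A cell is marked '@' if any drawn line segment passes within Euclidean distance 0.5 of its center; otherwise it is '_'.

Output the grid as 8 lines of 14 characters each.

Answer: ______________
______________
______________
______________
____________@@
_____________@
_______@@@@@@@
_______@______

Derivation:
Segment 0: (12,3) -> (13,3)
Segment 1: (13,3) -> (13,1)
Segment 2: (13,1) -> (7,1)
Segment 3: (7,1) -> (7,-0)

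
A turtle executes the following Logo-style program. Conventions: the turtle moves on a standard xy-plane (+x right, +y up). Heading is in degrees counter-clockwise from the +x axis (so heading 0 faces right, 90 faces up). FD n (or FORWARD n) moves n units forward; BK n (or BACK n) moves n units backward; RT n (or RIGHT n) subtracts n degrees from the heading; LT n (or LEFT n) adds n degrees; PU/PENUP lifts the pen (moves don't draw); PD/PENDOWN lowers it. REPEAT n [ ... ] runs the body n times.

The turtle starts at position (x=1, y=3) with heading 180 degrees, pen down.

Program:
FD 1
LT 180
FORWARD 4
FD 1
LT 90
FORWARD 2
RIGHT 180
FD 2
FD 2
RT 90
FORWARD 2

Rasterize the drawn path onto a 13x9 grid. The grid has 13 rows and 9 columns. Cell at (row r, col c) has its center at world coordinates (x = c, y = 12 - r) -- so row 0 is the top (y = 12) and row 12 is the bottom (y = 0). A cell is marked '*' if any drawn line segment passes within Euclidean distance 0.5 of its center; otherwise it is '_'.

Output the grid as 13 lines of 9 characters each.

Segment 0: (1,3) -> (0,3)
Segment 1: (0,3) -> (4,3)
Segment 2: (4,3) -> (5,3)
Segment 3: (5,3) -> (5,5)
Segment 4: (5,5) -> (5,3)
Segment 5: (5,3) -> (5,1)
Segment 6: (5,1) -> (3,1)

Answer: _________
_________
_________
_________
_________
_________
_________
_____*___
_____*___
******___
_____*___
___***___
_________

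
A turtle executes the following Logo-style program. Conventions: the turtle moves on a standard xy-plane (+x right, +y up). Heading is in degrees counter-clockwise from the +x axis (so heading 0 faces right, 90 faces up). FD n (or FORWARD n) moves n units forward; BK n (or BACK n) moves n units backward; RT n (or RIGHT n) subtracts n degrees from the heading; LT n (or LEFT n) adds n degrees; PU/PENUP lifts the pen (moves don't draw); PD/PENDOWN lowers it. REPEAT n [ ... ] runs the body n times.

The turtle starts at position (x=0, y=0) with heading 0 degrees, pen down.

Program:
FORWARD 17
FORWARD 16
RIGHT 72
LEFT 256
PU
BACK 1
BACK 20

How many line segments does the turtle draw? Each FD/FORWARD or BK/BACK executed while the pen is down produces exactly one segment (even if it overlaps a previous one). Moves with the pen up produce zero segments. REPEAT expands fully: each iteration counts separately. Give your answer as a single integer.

Executing turtle program step by step:
Start: pos=(0,0), heading=0, pen down
FD 17: (0,0) -> (17,0) [heading=0, draw]
FD 16: (17,0) -> (33,0) [heading=0, draw]
RT 72: heading 0 -> 288
LT 256: heading 288 -> 184
PU: pen up
BK 1: (33,0) -> (33.998,0.07) [heading=184, move]
BK 20: (33.998,0.07) -> (53.949,1.465) [heading=184, move]
Final: pos=(53.949,1.465), heading=184, 2 segment(s) drawn
Segments drawn: 2

Answer: 2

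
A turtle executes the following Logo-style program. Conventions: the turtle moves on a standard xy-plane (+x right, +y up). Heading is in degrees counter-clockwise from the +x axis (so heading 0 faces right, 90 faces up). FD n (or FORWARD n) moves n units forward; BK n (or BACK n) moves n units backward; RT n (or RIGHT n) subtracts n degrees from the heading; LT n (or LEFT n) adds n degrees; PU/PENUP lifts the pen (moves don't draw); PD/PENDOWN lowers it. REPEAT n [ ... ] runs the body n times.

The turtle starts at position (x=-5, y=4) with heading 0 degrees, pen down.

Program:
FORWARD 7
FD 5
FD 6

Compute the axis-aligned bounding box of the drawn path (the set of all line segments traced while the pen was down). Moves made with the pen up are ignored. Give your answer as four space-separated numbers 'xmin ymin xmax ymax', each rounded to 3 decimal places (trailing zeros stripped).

Executing turtle program step by step:
Start: pos=(-5,4), heading=0, pen down
FD 7: (-5,4) -> (2,4) [heading=0, draw]
FD 5: (2,4) -> (7,4) [heading=0, draw]
FD 6: (7,4) -> (13,4) [heading=0, draw]
Final: pos=(13,4), heading=0, 3 segment(s) drawn

Segment endpoints: x in {-5, 2, 7, 13}, y in {4}
xmin=-5, ymin=4, xmax=13, ymax=4

Answer: -5 4 13 4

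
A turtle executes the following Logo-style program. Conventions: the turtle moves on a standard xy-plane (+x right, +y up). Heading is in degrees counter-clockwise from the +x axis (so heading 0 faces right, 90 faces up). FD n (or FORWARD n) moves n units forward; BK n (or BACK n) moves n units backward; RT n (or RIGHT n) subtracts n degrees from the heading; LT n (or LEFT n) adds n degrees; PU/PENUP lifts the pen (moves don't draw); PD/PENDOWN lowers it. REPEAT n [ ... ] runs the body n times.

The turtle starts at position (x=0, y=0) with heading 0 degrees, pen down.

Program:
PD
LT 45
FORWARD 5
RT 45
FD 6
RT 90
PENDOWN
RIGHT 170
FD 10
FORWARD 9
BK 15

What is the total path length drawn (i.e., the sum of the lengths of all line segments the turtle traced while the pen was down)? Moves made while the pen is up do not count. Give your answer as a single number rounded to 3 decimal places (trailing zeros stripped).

Answer: 45

Derivation:
Executing turtle program step by step:
Start: pos=(0,0), heading=0, pen down
PD: pen down
LT 45: heading 0 -> 45
FD 5: (0,0) -> (3.536,3.536) [heading=45, draw]
RT 45: heading 45 -> 0
FD 6: (3.536,3.536) -> (9.536,3.536) [heading=0, draw]
RT 90: heading 0 -> 270
PD: pen down
RT 170: heading 270 -> 100
FD 10: (9.536,3.536) -> (7.799,13.384) [heading=100, draw]
FD 9: (7.799,13.384) -> (6.236,22.247) [heading=100, draw]
BK 15: (6.236,22.247) -> (8.841,7.475) [heading=100, draw]
Final: pos=(8.841,7.475), heading=100, 5 segment(s) drawn

Segment lengths:
  seg 1: (0,0) -> (3.536,3.536), length = 5
  seg 2: (3.536,3.536) -> (9.536,3.536), length = 6
  seg 3: (9.536,3.536) -> (7.799,13.384), length = 10
  seg 4: (7.799,13.384) -> (6.236,22.247), length = 9
  seg 5: (6.236,22.247) -> (8.841,7.475), length = 15
Total = 45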